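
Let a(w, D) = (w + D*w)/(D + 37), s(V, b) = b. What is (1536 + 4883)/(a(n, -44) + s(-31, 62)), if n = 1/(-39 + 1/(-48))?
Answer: 84159509/810818 ≈ 103.80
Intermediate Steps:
n = -48/1873 (n = 1/(-39 - 1/48) = 1/(-1873/48) = -48/1873 ≈ -0.025627)
a(w, D) = (w + D*w)/(37 + D)
(1536 + 4883)/(a(n, -44) + s(-31, 62)) = (1536 + 4883)/(-48*(1 - 44)/(1873*(37 - 44)) + 62) = 6419/(-48/1873*(-43)/(-7) + 62) = 6419/(-48/1873*(-⅐)*(-43) + 62) = 6419/(-2064/13111 + 62) = 6419/(810818/13111) = 6419*(13111/810818) = 84159509/810818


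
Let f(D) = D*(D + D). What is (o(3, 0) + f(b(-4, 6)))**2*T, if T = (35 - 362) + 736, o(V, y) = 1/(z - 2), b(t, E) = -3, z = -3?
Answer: 3239689/25 ≈ 1.2959e+5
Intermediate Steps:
o(V, y) = -1/5 (o(V, y) = 1/(-3 - 2) = 1/(-5) = -1/5)
f(D) = 2*D**2 (f(D) = D*(2*D) = 2*D**2)
T = 409 (T = -327 + 736 = 409)
(o(3, 0) + f(b(-4, 6)))**2*T = (-1/5 + 2*(-3)**2)**2*409 = (-1/5 + 2*9)**2*409 = (-1/5 + 18)**2*409 = (89/5)**2*409 = (7921/25)*409 = 3239689/25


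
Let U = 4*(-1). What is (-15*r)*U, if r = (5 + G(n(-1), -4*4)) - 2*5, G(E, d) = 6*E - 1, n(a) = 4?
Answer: 1080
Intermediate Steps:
G(E, d) = -1 + 6*E
r = 18 (r = (5 + (-1 + 6*4)) - 2*5 = (5 + (-1 + 24)) - 10 = (5 + 23) - 10 = 28 - 10 = 18)
U = -4
(-15*r)*U = -15*18*(-4) = -270*(-4) = 1080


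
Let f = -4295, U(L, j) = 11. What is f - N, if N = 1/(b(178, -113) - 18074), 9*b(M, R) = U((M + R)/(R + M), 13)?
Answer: -698603216/162655 ≈ -4295.0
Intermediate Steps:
b(M, R) = 11/9 (b(M, R) = (1/9)*11 = 11/9)
N = -9/162655 (N = 1/(11/9 - 18074) = 1/(-162655/9) = -9/162655 ≈ -5.5332e-5)
f - N = -4295 - 1*(-9/162655) = -4295 + 9/162655 = -698603216/162655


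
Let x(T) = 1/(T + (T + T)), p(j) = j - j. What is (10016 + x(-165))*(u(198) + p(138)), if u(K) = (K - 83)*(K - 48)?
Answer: 5701606850/33 ≈ 1.7278e+8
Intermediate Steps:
p(j) = 0
x(T) = 1/(3*T) (x(T) = 1/(T + 2*T) = 1/(3*T))
u(K) = (-83 + K)*(-48 + K)
(10016 + x(-165))*(u(198) + p(138)) = (10016 + (1/3)/(-165))*((3984 + 198**2 - 131*198) + 0) = (10016 + (1/3)*(-1/165))*((3984 + 39204 - 25938) + 0) = (10016 - 1/495)*(17250 + 0) = (4957919/495)*17250 = 5701606850/33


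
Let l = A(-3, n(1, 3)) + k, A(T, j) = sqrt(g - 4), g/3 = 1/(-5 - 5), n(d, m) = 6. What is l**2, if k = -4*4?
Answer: (160 - I*sqrt(430))**2/100 ≈ 251.7 - 66.357*I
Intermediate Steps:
g = -3/10 (g = 3/(-5 - 5) = 3/(-10) = 3*(-1/10) = -3/10 ≈ -0.30000)
A(T, j) = I*sqrt(430)/10 (A(T, j) = sqrt(-3/10 - 4) = sqrt(-43/10) = I*sqrt(430)/10)
k = -16
l = -16 + I*sqrt(430)/10 (l = I*sqrt(430)/10 - 16 = -16 + I*sqrt(430)/10 ≈ -16.0 + 2.0736*I)
l**2 = (-16 + I*sqrt(430)/10)**2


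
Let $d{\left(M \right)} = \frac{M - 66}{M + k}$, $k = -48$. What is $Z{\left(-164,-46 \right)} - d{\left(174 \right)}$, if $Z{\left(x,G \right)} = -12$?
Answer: $- \frac{90}{7} \approx -12.857$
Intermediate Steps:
$d{\left(M \right)} = \frac{-66 + M}{-48 + M}$ ($d{\left(M \right)} = \frac{M - 66}{M - 48} = \frac{-66 + M}{-48 + M}$)
$Z{\left(-164,-46 \right)} - d{\left(174 \right)} = -12 - \frac{-66 + 174}{-48 + 174} = -12 - \frac{1}{126} \cdot 108 = -12 - \frac{6}{7} = - \frac{90}{7}$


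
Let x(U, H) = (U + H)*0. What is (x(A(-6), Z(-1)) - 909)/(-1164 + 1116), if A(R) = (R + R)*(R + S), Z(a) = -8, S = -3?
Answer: 303/16 ≈ 18.938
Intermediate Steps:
A(R) = 2*R*(-3 + R) (A(R) = (R + R)*(R - 3) = (2*R)*(-3 + R) = 2*R*(-3 + R))
x(U, H) = 0 (x(U, H) = (H + U)*0 = 0)
(x(A(-6), Z(-1)) - 909)/(-1164 + 1116) = (0 - 909)/(-1164 + 1116) = -909/(-48) = -909*(-1/48) = 303/16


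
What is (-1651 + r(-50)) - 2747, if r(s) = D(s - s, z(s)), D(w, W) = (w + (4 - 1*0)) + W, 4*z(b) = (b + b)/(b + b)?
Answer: -17575/4 ≈ -4393.8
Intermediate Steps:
z(b) = ¼ (z(b) = ((b + b)/(b + b))/4 = ((2*b)/((2*b)))/4 = ((2*b)*(1/(2*b)))/4 = (¼)*1 = ¼)
D(w, W) = 4 + W + w (D(w, W) = (w + (4 + 0)) + W = (w + 4) + W = (4 + w) + W = 4 + W + w)
r(s) = 17/4 (r(s) = 4 + ¼ + (s - s) = 4 + ¼ + 0 = 17/4)
(-1651 + r(-50)) - 2747 = (-1651 + 17/4) - 2747 = -6587/4 - 2747 = -17575/4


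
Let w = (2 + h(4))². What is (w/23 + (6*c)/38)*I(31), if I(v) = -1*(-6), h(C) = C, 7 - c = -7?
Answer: 9900/437 ≈ 22.654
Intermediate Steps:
c = 14 (c = 7 - 1*(-7) = 7 + 7 = 14)
I(v) = 6
w = 36 (w = (2 + 4)² = 6² = 36)
(w/23 + (6*c)/38)*I(31) = (36/23 + (6*14)/38)*6 = (36*(1/23) + 84*(1/38))*6 = (36/23 + 42/19)*6 = (1650/437)*6 = 9900/437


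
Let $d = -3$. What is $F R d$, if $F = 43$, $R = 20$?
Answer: $-2580$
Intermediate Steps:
$F R d = 43 \cdot 20 \left(-3\right) = 860 \left(-3\right) = -2580$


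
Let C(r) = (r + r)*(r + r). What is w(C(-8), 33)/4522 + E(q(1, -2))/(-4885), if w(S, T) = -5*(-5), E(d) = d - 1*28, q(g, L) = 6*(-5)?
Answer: 384401/22089970 ≈ 0.017402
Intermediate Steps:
q(g, L) = -30
C(r) = 4*r² (C(r) = (2*r)*(2*r) = 4*r²)
E(d) = -28 + d (E(d) = d - 28 = -28 + d)
w(S, T) = 25
w(C(-8), 33)/4522 + E(q(1, -2))/(-4885) = 25/4522 + (-28 - 30)/(-4885) = 25*(1/4522) - 58*(-1/4885) = 25/4522 + 58/4885 = 384401/22089970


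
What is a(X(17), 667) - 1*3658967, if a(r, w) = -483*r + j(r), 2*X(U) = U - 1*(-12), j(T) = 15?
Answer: -7331911/2 ≈ -3.6660e+6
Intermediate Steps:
X(U) = 6 + U/2 (X(U) = (U - 1*(-12))/2 = (U + 12)/2 = (12 + U)/2 = 6 + U/2)
a(r, w) = 15 - 483*r (a(r, w) = -483*r + 15 = 15 - 483*r)
a(X(17), 667) - 1*3658967 = (15 - 483*(6 + (½)*17)) - 1*3658967 = (15 - 483*(6 + 17/2)) - 3658967 = (15 - 483*29/2) - 3658967 = (15 - 14007/2) - 3658967 = -13977/2 - 3658967 = -7331911/2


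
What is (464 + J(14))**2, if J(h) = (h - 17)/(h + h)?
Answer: 168714121/784 ≈ 2.1520e+5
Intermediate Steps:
J(h) = (-17 + h)/(2*h) (J(h) = (-17 + h)/((2*h)) = (-17 + h)*(1/(2*h)) = (-17 + h)/(2*h))
(464 + J(14))**2 = (464 + (1/2)*(-17 + 14)/14)**2 = (464 + (1/2)*(1/14)*(-3))**2 = (464 - 3/28)**2 = (12989/28)**2 = 168714121/784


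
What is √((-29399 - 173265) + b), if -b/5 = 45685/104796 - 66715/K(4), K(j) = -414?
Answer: I*√32835758982345961/401718 ≈ 451.08*I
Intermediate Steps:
b = -1947327425/2410308 (b = -5*(45685/104796 - 66715/(-414)) = -5*(45685*(1/104796) - 66715*(-1/414)) = -5*(45685/104796 + 66715/414) = -5*389465485/2410308 = -1947327425/2410308 ≈ -807.92)
√((-29399 - 173265) + b) = √((-29399 - 173265) - 1947327425/2410308) = √(-202664 - 1947327425/2410308) = √(-490429987937/2410308) = I*√32835758982345961/401718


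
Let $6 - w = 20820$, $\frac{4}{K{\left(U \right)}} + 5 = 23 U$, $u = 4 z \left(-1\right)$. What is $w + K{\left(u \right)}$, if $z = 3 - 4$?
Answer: $- \frac{1810814}{87} \approx -20814.0$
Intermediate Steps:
$z = -1$ ($z = 3 - 4 = -1$)
$u = 4$ ($u = 4 \left(-1\right) \left(-1\right) = \left(-4\right) \left(-1\right) = 4$)
$K{\left(U \right)} = \frac{4}{-5 + 23 U}$
$w = -20814$ ($w = 6 - 20820 = -20814$)
$w + K{\left(u \right)} = -20814 + \frac{4}{-5 + 23 \cdot 4} = -20814 + \frac{4}{-5 + 92} = -20814 + \frac{4}{87} = - \frac{1810814}{87}$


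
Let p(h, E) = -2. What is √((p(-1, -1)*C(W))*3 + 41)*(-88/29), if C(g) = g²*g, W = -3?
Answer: -88*√203/29 ≈ -43.235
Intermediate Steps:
C(g) = g³
√((p(-1, -1)*C(W))*3 + 41)*(-88/29) = √(-2*(-3)³*3 + 41)*(-88/29) = √(-2*(-27)*3 + 41)*(-88*1/29) = √(54*3 + 41)*(-88/29) = √(162 + 41)*(-88/29) = √203*(-88/29) = -88*√203/29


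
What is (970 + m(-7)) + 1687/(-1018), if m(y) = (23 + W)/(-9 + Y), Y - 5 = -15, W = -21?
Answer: 18727651/19342 ≈ 968.24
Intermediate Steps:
Y = -10 (Y = 5 - 15 = -10)
m(y) = -2/19 (m(y) = (23 - 21)/(-9 - 10) = 2/(-19) = 2*(-1/19) = -2/19)
(970 + m(-7)) + 1687/(-1018) = (970 - 2/19) + 1687/(-1018) = 18428/19 + 1687*(-1/1018) = 18428/19 - 1687/1018 = 18727651/19342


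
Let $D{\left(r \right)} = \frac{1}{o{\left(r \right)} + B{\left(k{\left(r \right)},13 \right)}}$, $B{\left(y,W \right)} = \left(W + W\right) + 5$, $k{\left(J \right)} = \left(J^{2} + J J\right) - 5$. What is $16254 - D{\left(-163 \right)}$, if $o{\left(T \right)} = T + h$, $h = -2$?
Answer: $\frac{2178037}{134} \approx 16254.0$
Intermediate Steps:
$o{\left(T \right)} = -2 + T$ ($o{\left(T \right)} = T - 2 = -2 + T$)
$k{\left(J \right)} = -5 + 2 J^{2}$ ($k{\left(J \right)} = \left(J^{2} + J^{2}\right) - 5 = 2 J^{2} - 5 = -5 + 2 J^{2}$)
$B{\left(y,W \right)} = 5 + 2 W$ ($B{\left(y,W \right)} = 2 W + 5 = 5 + 2 W$)
$D{\left(r \right)} = \frac{1}{29 + r}$ ($D{\left(r \right)} = \frac{1}{\left(-2 + r\right) + \left(5 + 2 \cdot 13\right)} = \frac{1}{\left(-2 + r\right) + \left(5 + 26\right)} = \frac{1}{\left(-2 + r\right) + 31} = \frac{1}{29 + r}$)
$16254 - D{\left(-163 \right)} = 16254 - \frac{1}{29 - 163} = 16254 - \frac{1}{-134} = 16254 - - \frac{1}{134} = 16254 + \frac{1}{134} = \frac{2178037}{134}$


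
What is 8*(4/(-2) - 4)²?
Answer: 288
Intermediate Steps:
8*(4/(-2) - 4)² = 8*(4*(-½) - 4)² = 8*(-2 - 4)² = 8*(-6)² = 8*36 = 288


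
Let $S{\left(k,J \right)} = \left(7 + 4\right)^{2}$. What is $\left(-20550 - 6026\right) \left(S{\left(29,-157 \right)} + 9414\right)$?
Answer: $-253402160$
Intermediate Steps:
$S{\left(k,J \right)} = 121$ ($S{\left(k,J \right)} = 11^{2} = 121$)
$\left(-20550 - 6026\right) \left(S{\left(29,-157 \right)} + 9414\right) = \left(-20550 - 6026\right) \left(121 + 9414\right) = \left(-26576\right) 9535 = -253402160$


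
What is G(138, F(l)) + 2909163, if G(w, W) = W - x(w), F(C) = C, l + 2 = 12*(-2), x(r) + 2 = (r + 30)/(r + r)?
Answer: 66910183/23 ≈ 2.9091e+6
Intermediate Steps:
x(r) = -2 + (30 + r)/(2*r) (x(r) = -2 + (r + 30)/(r + r) = -2 + (30 + r)/((2*r)) = -2 + (30 + r)*(1/(2*r)) = -2 + (30 + r)/(2*r))
l = -26 (l = -2 + 12*(-2) = -2 - 24 = -26)
G(w, W) = 3/2 + W - 15/w (G(w, W) = W - (-3/2 + 15/w) = W + (3/2 - 15/w) = 3/2 + W - 15/w)
G(138, F(l)) + 2909163 = (3/2 - 26 - 15/138) + 2909163 = (3/2 - 26 - 15*1/138) + 2909163 = (3/2 - 26 - 5/46) + 2909163 = -566/23 + 2909163 = 66910183/23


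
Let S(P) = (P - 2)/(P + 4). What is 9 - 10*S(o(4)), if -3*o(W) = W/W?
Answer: 169/11 ≈ 15.364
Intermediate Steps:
o(W) = -⅓ (o(W) = -W/(3*W) = -⅓*1 = -⅓)
S(P) = (-2 + P)/(4 + P)
9 - 10*S(o(4)) = 9 - 10*(-2 - ⅓)/(4 - ⅓) = 9 - 10*(-7)/(11/3*3) = 9 - 30*(-7)/(11*3) = 9 - 10*(-7/11) = 9 + 70/11 = 169/11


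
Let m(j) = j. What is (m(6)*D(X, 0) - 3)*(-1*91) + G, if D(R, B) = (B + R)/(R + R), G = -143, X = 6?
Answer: -143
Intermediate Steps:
D(R, B) = (B + R)/(2*R) (D(R, B) = (B + R)/((2*R)) = (B + R)*(1/(2*R)) = (B + R)/(2*R))
(m(6)*D(X, 0) - 3)*(-1*91) + G = (6*((½)*(0 + 6)/6) - 3)*(-1*91) - 143 = (6*((½)*(⅙)*6) - 3)*(-91) - 143 = (6*(½) - 3)*(-91) - 143 = (3 - 3)*(-91) - 143 = 0*(-91) - 143 = 0 - 143 = -143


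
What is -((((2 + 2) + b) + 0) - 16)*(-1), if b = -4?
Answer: -16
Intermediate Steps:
-((((2 + 2) + b) + 0) - 16)*(-1) = -((((2 + 2) - 4) + 0) - 16)*(-1) = -(((4 - 4) + 0) - 16)*(-1) = -((0 + 0) - 16)*(-1) = -(0 - 16)*(-1) = -(-16)*(-1) = -1*16 = -16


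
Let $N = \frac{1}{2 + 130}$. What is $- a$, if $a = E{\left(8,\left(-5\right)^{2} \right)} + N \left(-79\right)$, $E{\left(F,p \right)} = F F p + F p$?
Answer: $- \frac{237521}{132} \approx -1799.4$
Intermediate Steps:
$E{\left(F,p \right)} = F p + p F^{2}$ ($E{\left(F,p \right)} = F^{2} p + F p = p F^{2} + F p = F p + p F^{2}$)
$N = \frac{1}{132} \approx 0.0075758$
$a = \frac{237521}{132}$ ($a = 8 \left(-5\right)^{2} \left(1 + 8\right) + \frac{1}{132} \left(-79\right) = 8 \cdot 25 \cdot 9 - \frac{79}{132} = 1800 - \frac{79}{132} = \frac{237521}{132} \approx 1799.4$)
$- a = \left(-1\right) \frac{237521}{132} = - \frac{237521}{132}$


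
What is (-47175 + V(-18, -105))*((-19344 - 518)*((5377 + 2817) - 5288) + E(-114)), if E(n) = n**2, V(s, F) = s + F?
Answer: 2729377252848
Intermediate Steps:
V(s, F) = F + s
(-47175 + V(-18, -105))*((-19344 - 518)*((5377 + 2817) - 5288) + E(-114)) = (-47175 + (-105 - 18))*((-19344 - 518)*((5377 + 2817) - 5288) + (-114)**2) = (-47175 - 123)*(-19862*(8194 - 5288) + 12996) = -47298*(-19862*2906 + 12996) = -47298*(-57718972 + 12996) = -47298*(-57705976) = 2729377252848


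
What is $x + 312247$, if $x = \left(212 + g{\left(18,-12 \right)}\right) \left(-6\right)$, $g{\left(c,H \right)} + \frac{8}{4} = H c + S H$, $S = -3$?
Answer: $312067$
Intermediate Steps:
$g{\left(c,H \right)} = -2 - 3 H + H c$ ($g{\left(c,H \right)} = -2 + \left(H c - 3 H\right) = -2 + \left(- 3 H + H c\right) = -2 - 3 H + H c$)
$x = -180$ ($x = \left(212 - 182\right) \left(-6\right) = 30 \left(-6\right) = -180$)
$x + 312247 = -180 + 312247 = 312067$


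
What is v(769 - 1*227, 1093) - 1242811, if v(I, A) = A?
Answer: -1241718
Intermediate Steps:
v(769 - 1*227, 1093) - 1242811 = 1093 - 1242811 = -1241718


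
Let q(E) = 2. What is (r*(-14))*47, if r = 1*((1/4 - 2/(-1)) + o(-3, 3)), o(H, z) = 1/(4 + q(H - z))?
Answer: -9541/6 ≈ -1590.2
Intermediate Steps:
o(H, z) = ⅙ (o(H, z) = 1/(4 + 2) = 1/6 = ⅙)
r = 29/12 (r = 1*((1/4 - 2/(-1)) + ⅙) = 1*((1*(¼) - 2*(-1)) + ⅙) = 1*((¼ + 2) + ⅙) = 1*(9/4 + ⅙) = 1*(29/12) = 29/12 ≈ 2.4167)
(r*(-14))*47 = ((29/12)*(-14))*47 = -203/6*47 = -9541/6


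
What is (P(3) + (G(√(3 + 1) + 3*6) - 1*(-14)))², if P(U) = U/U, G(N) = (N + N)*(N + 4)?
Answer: 950625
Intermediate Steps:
G(N) = 2*N*(4 + N) (G(N) = (2*N)*(4 + N) = 2*N*(4 + N))
P(U) = 1
(P(3) + (G(√(3 + 1) + 3*6) - 1*(-14)))² = (1 + (2*(√(3 + 1) + 3*6)*(4 + (√(3 + 1) + 3*6)) - 1*(-14)))² = (1 + (2*(√4 + 18)*(4 + (√4 + 18)) + 14))² = (1 + (2*(2 + 18)*(4 + (2 + 18)) + 14))² = (1 + (2*20*(4 + 20) + 14))² = (1 + (2*20*24 + 14))² = (1 + (960 + 14))² = (1 + 974)² = 975² = 950625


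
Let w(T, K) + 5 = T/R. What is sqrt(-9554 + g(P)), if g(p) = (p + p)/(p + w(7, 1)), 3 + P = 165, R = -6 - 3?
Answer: 2*I*sqrt(1180161953)/703 ≈ 97.734*I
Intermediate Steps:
R = -9
w(T, K) = -5 - T/9 (w(T, K) = -5 + T/(-9) = -5 + T*(-1/9) = -5 - T/9)
P = 162 (P = -3 + 165 = 162)
g(p) = 2*p/(-52/9 + p) (g(p) = (p + p)/(p + (-5 - 1/9*7)) = (2*p)/(p + (-5 - 7/9)) = (2*p)/(p - 52/9) = (2*p)/(-52/9 + p) = 2*p/(-52/9 + p))
sqrt(-9554 + g(P)) = sqrt(-9554 + 18*162/(-52 + 9*162)) = sqrt(-9554 + 18*162/(-52 + 1458)) = sqrt(-9554 + 18*162/1406) = sqrt(-9554 + 18*162*(1/1406)) = sqrt(-9554 + 1458/703) = sqrt(-6715004/703) = 2*I*sqrt(1180161953)/703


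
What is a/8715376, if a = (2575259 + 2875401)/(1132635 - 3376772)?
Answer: -1362665/4889624437628 ≈ -2.7869e-7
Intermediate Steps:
a = -5450660/2244137 (a = 5450660/(-2244137) = 5450660*(-1/2244137) = -5450660/2244137 ≈ -2.4288)
a/8715376 = -5450660/2244137/8715376 = -5450660/2244137*1/8715376 = -1362665/4889624437628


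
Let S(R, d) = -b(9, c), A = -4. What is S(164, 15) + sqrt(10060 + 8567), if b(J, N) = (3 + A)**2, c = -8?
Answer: -1 + sqrt(18627) ≈ 135.48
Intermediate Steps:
b(J, N) = 1 (b(J, N) = (3 - 4)**2 = (-1)**2 = 1)
S(R, d) = -1 (S(R, d) = -1*1 = -1)
S(164, 15) + sqrt(10060 + 8567) = -1 + sqrt(10060 + 8567) = -1 + sqrt(18627)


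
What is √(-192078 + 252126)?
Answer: 12*√417 ≈ 245.05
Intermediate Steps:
√(-192078 + 252126) = √60048 = 12*√417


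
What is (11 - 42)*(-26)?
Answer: 806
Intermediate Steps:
(11 - 42)*(-26) = -31*(-26) = 806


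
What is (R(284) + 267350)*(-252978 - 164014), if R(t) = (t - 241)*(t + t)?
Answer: -121667423808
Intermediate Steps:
R(t) = 2*t*(-241 + t) (R(t) = (-241 + t)*(2*t) = 2*t*(-241 + t))
(R(284) + 267350)*(-252978 - 164014) = (2*284*(-241 + 284) + 267350)*(-252978 - 164014) = (2*284*43 + 267350)*(-416992) = (24424 + 267350)*(-416992) = 291774*(-416992) = -121667423808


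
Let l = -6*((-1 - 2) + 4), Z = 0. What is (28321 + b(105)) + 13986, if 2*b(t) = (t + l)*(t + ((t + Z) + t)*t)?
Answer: 2277959/2 ≈ 1.1390e+6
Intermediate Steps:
l = -6 (l = -6*(-3 + 4) = -6*1 = -6)
b(t) = (-6 + t)*(t + 2*t²)/2 (b(t) = ((t - 6)*(t + ((t + 0) + t)*t))/2 = ((-6 + t)*(t + (t + t)*t))/2 = ((-6 + t)*(t + (2*t)*t))/2 = ((-6 + t)*(t + 2*t²))/2 = (-6 + t)*(t + 2*t²)/2)
(28321 + b(105)) + 13986 = (28321 + (½)*105*(-6 - 11*105 + 2*105²)) + 13986 = (28321 + (½)*105*(-6 - 1155 + 2*11025)) + 13986 = (28321 + (½)*105*(-6 - 1155 + 22050)) + 13986 = (28321 + (½)*105*20889) + 13986 = (28321 + 2193345/2) + 13986 = 2249987/2 + 13986 = 2277959/2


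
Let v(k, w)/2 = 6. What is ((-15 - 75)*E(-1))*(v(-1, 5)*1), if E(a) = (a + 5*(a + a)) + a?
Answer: 12960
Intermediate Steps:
v(k, w) = 12 (v(k, w) = 2*6 = 12)
E(a) = 12*a (E(a) = (a + 5*(2*a)) + a = (a + 10*a) + a = 11*a + a = 12*a)
((-15 - 75)*E(-1))*(v(-1, 5)*1) = ((-15 - 75)*(12*(-1)))*(12*1) = -90*(-12)*12 = 1080*12 = 12960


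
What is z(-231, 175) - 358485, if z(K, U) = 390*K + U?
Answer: -448400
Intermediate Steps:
z(K, U) = U + 390*K
z(-231, 175) - 358485 = (175 + 390*(-231)) - 358485 = (175 - 90090) - 358485 = -89915 - 358485 = -448400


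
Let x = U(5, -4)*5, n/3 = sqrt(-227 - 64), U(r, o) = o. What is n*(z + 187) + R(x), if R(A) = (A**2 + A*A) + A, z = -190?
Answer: 780 - 9*I*sqrt(291) ≈ 780.0 - 153.53*I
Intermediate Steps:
n = 3*I*sqrt(291) (n = 3*sqrt(-227 - 64) = 3*sqrt(-291) = 3*(I*sqrt(291)) = 3*I*sqrt(291) ≈ 51.176*I)
x = -20 (x = -4*5 = -20)
R(A) = A + 2*A**2 (R(A) = (A**2 + A**2) + A = 2*A**2 + A = A + 2*A**2)
n*(z + 187) + R(x) = (3*I*sqrt(291))*(-190 + 187) - 20*(1 + 2*(-20)) = (3*I*sqrt(291))*(-3) - 20*(1 - 40) = -9*I*sqrt(291) - 20*(-39) = -9*I*sqrt(291) + 780 = 780 - 9*I*sqrt(291)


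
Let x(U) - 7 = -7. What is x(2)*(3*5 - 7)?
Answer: 0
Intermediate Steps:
x(U) = 0 (x(U) = 7 - 7 = 0)
x(2)*(3*5 - 7) = 0*(3*5 - 7) = 0*(15 - 7) = 0*8 = 0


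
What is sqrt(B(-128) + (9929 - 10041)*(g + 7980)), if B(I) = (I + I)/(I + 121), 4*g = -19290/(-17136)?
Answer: I*sqrt(455632697562)/714 ≈ 945.39*I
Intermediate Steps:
g = 3215/11424 (g = (-19290/(-17136))/4 = (-19290*(-1/17136))/4 = (1/4)*(3215/2856) = 3215/11424 ≈ 0.28142)
B(I) = 2*I/(121 + I) (B(I) = (2*I)/(121 + I) = 2*I/(121 + I))
sqrt(B(-128) + (9929 - 10041)*(g + 7980)) = sqrt(2*(-128)/(121 - 128) + (9929 - 10041)*(3215/11424 + 7980)) = sqrt(2*(-128)/(-7) - 112*91166735/11424) = sqrt(2*(-128)*(-1/7) - 91166735/102) = sqrt(256/7 - 91166735/102) = sqrt(-638141033/714) = I*sqrt(455632697562)/714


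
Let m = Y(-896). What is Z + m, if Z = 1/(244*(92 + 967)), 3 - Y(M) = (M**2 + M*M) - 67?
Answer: -414870798551/258396 ≈ -1.6056e+6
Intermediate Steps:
Y(M) = 70 - 2*M**2 (Y(M) = 3 - ((M**2 + M*M) - 67) = 3 - ((M**2 + M**2) - 67) = 3 - (2*M**2 - 67) = 3 - (-67 + 2*M**2) = 3 + (67 - 2*M**2) = 70 - 2*M**2)
Z = 1/258396 (Z = 1/(244*1059) = 1/258396 ≈ 3.8700e-6)
m = -1605562 (m = 70 - 2*(-896)**2 = 70 - 2*802816 = 70 - 1605632 = -1605562)
Z + m = 1/258396 - 1605562 = -414870798551/258396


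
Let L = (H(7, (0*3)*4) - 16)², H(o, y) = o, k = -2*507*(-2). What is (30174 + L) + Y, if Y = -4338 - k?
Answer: 23889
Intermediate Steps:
k = 2028 (k = -1014*(-2) = 2028)
Y = -6366 (Y = -4338 - 1*2028 = -4338 - 2028 = -6366)
L = 81 (L = (7 - 16)² = (-9)² = 81)
(30174 + L) + Y = (30174 + 81) - 6366 = 30255 - 6366 = 23889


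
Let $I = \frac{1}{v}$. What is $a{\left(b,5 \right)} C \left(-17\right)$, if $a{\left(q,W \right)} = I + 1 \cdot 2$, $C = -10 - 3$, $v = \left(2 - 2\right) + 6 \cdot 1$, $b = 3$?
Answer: $\frac{2873}{6} \approx 478.83$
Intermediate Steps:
$v = 6$ ($v = 0 + 6 = 6$)
$I = \frac{1}{6} \approx 0.16667$
$C = -13$ ($C = -10 - 3 = -13$)
$a{\left(q,W \right)} = \frac{13}{6}$ ($a{\left(q,W \right)} = \frac{1}{6} + 1 \cdot 2 = \frac{1}{6} + 2 = \frac{13}{6}$)
$a{\left(b,5 \right)} C \left(-17\right) = \frac{13}{6} \left(-13\right) \left(-17\right) = \left(- \frac{169}{6}\right) \left(-17\right) = \frac{2873}{6}$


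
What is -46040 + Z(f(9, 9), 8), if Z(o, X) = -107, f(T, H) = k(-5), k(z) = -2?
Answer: -46147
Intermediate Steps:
f(T, H) = -2
-46040 + Z(f(9, 9), 8) = -46040 - 107 = -46147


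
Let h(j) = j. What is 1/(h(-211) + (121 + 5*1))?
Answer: -1/85 ≈ -0.011765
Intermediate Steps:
1/(h(-211) + (121 + 5*1)) = 1/(-211 + (121 + 5*1)) = 1/(-211 + (121 + 5)) = 1/(-211 + 126) = 1/(-85) = -1/85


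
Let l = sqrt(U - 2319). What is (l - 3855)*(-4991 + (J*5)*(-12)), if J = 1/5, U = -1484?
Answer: 19286565 - 5003*I*sqrt(3803) ≈ 1.9287e+7 - 3.0853e+5*I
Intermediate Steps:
J = 1/5 ≈ 0.20000
l = I*sqrt(3803) (l = sqrt(-1484 - 2319) = sqrt(-3803) = I*sqrt(3803) ≈ 61.668*I)
(l - 3855)*(-4991 + (J*5)*(-12)) = (I*sqrt(3803) - 3855)*(-4991 + ((1/5)*5)*(-12)) = (-3855 + I*sqrt(3803))*(-4991 + 1*(-12)) = (-3855 + I*sqrt(3803))*(-4991 - 12) = (-3855 + I*sqrt(3803))*(-5003) = 19286565 - 5003*I*sqrt(3803)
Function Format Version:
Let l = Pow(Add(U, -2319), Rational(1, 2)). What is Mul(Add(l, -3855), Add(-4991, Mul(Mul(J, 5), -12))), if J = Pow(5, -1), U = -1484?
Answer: Add(19286565, Mul(-5003, I, Pow(3803, Rational(1, 2)))) ≈ Add(1.9287e+7, Mul(-3.0853e+5, I))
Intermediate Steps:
J = Rational(1, 5) ≈ 0.20000
l = Mul(I, Pow(3803, Rational(1, 2))) (l = Pow(Add(-1484, -2319), Rational(1, 2)) = Pow(-3803, Rational(1, 2)) = Mul(I, Pow(3803, Rational(1, 2))) ≈ Mul(61.668, I))
Mul(Add(l, -3855), Add(-4991, Mul(Mul(J, 5), -12))) = Mul(Add(Mul(I, Pow(3803, Rational(1, 2))), -3855), Add(-4991, Mul(Mul(Rational(1, 5), 5), -12))) = Mul(Add(-3855, Mul(I, Pow(3803, Rational(1, 2)))), Add(-4991, Mul(1, -12))) = Mul(Add(-3855, Mul(I, Pow(3803, Rational(1, 2)))), Add(-4991, -12)) = Mul(Add(-3855, Mul(I, Pow(3803, Rational(1, 2)))), -5003) = Add(19286565, Mul(-5003, I, Pow(3803, Rational(1, 2))))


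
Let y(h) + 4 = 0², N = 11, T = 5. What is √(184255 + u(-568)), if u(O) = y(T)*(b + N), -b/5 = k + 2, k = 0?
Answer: √184251 ≈ 429.24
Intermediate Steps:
b = -10 (b = -5*(0 + 2) = -5*2 = -10)
y(h) = -4 (y(h) = -4 + 0² = -4 + 0 = -4)
u(O) = -4 (u(O) = -4*(-10 + 11) = -4*1 = -4)
√(184255 + u(-568)) = √(184255 - 4) = √184251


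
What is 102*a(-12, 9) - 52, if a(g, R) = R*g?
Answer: -11068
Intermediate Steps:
102*a(-12, 9) - 52 = 102*(9*(-12)) - 52 = 102*(-108) - 52 = -11016 - 52 = -11068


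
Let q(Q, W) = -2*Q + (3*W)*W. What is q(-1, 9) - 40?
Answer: 205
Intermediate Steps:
q(Q, W) = -2*Q + 3*W**2
q(-1, 9) - 40 = (-2*(-1) + 3*9**2) - 40 = (2 + 3*81) - 40 = (2 + 243) - 40 = 245 - 40 = 205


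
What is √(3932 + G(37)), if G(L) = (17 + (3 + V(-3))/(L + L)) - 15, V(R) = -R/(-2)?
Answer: √21542695/74 ≈ 62.722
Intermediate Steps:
V(R) = R/2 (V(R) = -R*(-1)/2 = -(-1)*R/2 = R/2)
G(L) = 2 + 3/(4*L) (G(L) = (17 + (3 + (½)*(-3))/(L + L)) - 15 = (17 + (3 - 3/2)/((2*L))) - 15 = (17 + 3*(1/(2*L))/2) - 15 = (17 + 3/(4*L)) - 15 = 2 + 3/(4*L))
√(3932 + G(37)) = √(3932 + (2 + (¾)/37)) = √(3932 + (2 + (¾)*(1/37))) = √(3932 + (2 + 3/148)) = √(3932 + 299/148) = √(582235/148) = √21542695/74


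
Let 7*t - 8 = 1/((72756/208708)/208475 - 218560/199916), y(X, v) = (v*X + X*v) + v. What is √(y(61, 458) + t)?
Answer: 3*√108347324412915252213684413598644863/4160458113209783 ≈ 237.35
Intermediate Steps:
y(X, v) = v + 2*X*v (y(X, v) = (X*v + X*v) + v = 2*X*v + v = v + 2*X*v)
t = 4211157698091327/4160458113209783 (t = 8/7 + 1/(7*((72756/208708)/208475 - 218560/199916)) = 8/7 + 1/(7*((72756*(1/208708))*(1/208475) - 218560*1/199916)) = 8/7 + 1/(7*((18189/52177)*(1/208475) - 54640/49979)) = 8/7 + 1/(7*(18189/10877600075 - 54640/49979)) = 8/7 + 1/(7*(-594351159029969/543651574148425)) = 8/7 + (⅐)*(-543651574148425/594351159029969) = 8/7 - 543651574148425/4160458113209783 = 4211157698091327/4160458113209783 ≈ 1.0122)
√(y(61, 458) + t) = √(458*(1 + 2*61) + 4211157698091327/4160458113209783) = √(458*(1 + 122) + 4211157698091327/4160458113209783) = √(458*123 + 4211157698091327/4160458113209783) = √(56334 + 4211157698091327/4160458113209783) = √(234379458507258006849/4160458113209783) = 3*√108347324412915252213684413598644863/4160458113209783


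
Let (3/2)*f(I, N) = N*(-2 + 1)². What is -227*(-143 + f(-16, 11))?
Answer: 92389/3 ≈ 30796.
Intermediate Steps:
f(I, N) = 2*N/3 (f(I, N) = 2*(N*(-2 + 1)²)/3 = 2*(N*(-1)²)/3 = 2*(N*1)/3 = 2*N/3)
-227*(-143 + f(-16, 11)) = -227*(-143 + (⅔)*11) = -227*(-143 + 22/3) = -227*(-407/3) = 92389/3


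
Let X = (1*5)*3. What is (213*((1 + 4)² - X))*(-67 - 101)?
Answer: -357840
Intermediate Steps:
X = 15 (X = 5*3 = 15)
(213*((1 + 4)² - X))*(-67 - 101) = (213*((1 + 4)² - 1*15))*(-67 - 101) = (213*(5² - 15))*(-168) = (213*(25 - 15))*(-168) = (213*10)*(-168) = 2130*(-168) = -357840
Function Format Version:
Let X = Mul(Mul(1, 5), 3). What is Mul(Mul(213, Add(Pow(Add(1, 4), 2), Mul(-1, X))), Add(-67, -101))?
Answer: -357840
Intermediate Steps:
X = 15 (X = Mul(5, 3) = 15)
Mul(Mul(213, Add(Pow(Add(1, 4), 2), Mul(-1, X))), Add(-67, -101)) = Mul(Mul(213, Add(Pow(Add(1, 4), 2), Mul(-1, 15))), Add(-67, -101)) = Mul(Mul(213, Add(Pow(5, 2), -15)), -168) = Mul(Mul(213, Add(25, -15)), -168) = Mul(Mul(213, 10), -168) = Mul(2130, -168) = -357840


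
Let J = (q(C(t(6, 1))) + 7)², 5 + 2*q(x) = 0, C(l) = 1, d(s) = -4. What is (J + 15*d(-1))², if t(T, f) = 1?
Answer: 25281/16 ≈ 1580.1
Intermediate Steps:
q(x) = -5/2 (q(x) = -5/2 + (½)*0 = -5/2 + 0 = -5/2)
J = 81/4 (J = (-5/2 + 7)² = (9/2)² = 81/4 ≈ 20.250)
(J + 15*d(-1))² = (81/4 + 15*(-4))² = (81/4 - 60)² = (-159/4)² = 25281/16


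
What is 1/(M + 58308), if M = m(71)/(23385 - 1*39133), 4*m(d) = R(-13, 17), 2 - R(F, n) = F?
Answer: 62992/3672937521 ≈ 1.7150e-5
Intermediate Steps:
R(F, n) = 2 - F
m(d) = 15/4 (m(d) = (2 - 1*(-13))/4 = (2 + 13)/4 = (¼)*15 = 15/4)
M = -15/62992 (M = 15/(4*(23385 - 1*39133)) = 15/(4*(23385 - 39133)) = (15/4)/(-15748) = (15/4)*(-1/15748) = -15/62992 ≈ -0.00023813)
1/(M + 58308) = 1/(-15/62992 + 58308) = 1/(3672937521/62992) = 62992/3672937521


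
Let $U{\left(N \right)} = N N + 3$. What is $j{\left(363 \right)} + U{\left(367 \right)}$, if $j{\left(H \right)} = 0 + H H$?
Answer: $266461$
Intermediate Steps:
$U{\left(N \right)} = 3 + N^{2}$ ($U{\left(N \right)} = N^{2} + 3 = 3 + N^{2}$)
$j{\left(H \right)} = H^{2}$ ($j{\left(H \right)} = 0 + H^{2} = H^{2}$)
$j{\left(363 \right)} + U{\left(367 \right)} = 363^{2} + \left(3 + 367^{2}\right) = 131769 + \left(3 + 134689\right) = 131769 + 134692 = 266461$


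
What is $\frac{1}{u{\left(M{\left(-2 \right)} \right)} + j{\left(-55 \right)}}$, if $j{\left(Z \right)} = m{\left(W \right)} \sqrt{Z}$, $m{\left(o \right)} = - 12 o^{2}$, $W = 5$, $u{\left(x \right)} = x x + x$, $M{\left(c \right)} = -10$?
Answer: $\frac{i}{30 \left(3 i + 10 \sqrt{55}\right)} \approx 1.8152 \cdot 10^{-5} + 0.00044873 i$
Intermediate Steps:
$u{\left(x \right)} = x + x^{2}$ ($u{\left(x \right)} = x^{2} + x = x + x^{2}$)
$j{\left(Z \right)} = - 300 \sqrt{Z}$ ($j{\left(Z \right)} = - 12 \cdot 5^{2} \sqrt{Z} = \left(-12\right) 25 \sqrt{Z} = - 300 \sqrt{Z}$)
$\frac{1}{u{\left(M{\left(-2 \right)} \right)} + j{\left(-55 \right)}} = \frac{1}{- 10 \left(1 - 10\right) - 300 \sqrt{-55}} = \frac{1}{\left(-10\right) \left(-9\right) - 300 i \sqrt{55}} = \frac{1}{90 - 300 i \sqrt{55}}$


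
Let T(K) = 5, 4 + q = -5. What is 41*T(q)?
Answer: 205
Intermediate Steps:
q = -9 (q = -4 - 5 = -9)
41*T(q) = 41*5 = 205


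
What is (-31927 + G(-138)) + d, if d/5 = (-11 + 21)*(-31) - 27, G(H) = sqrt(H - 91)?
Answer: -33612 + I*sqrt(229) ≈ -33612.0 + 15.133*I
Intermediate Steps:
G(H) = sqrt(-91 + H)
d = -1685 (d = 5*((-11 + 21)*(-31) - 27) = 5*(10*(-31) - 27) = 5*(-310 - 27) = 5*(-337) = -1685)
(-31927 + G(-138)) + d = (-31927 + sqrt(-91 - 138)) - 1685 = (-31927 + sqrt(-229)) - 1685 = (-31927 + I*sqrt(229)) - 1685 = -33612 + I*sqrt(229)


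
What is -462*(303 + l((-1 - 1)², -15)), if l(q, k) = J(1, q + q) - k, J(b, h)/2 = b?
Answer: -147840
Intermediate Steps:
J(b, h) = 2*b
l(q, k) = 2 - k (l(q, k) = 2*1 - k = 2 - k)
-462*(303 + l((-1 - 1)², -15)) = -462*(303 + (2 - 1*(-15))) = -462*(303 + (2 + 15)) = -462*(303 + 17) = -462*320 = -147840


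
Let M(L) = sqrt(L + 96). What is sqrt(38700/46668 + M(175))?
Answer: sqrt(12542025 + 15124321*sqrt(271))/3889 ≈ 4.1583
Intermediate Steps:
M(L) = sqrt(96 + L)
sqrt(38700/46668 + M(175)) = sqrt(38700/46668 + sqrt(96 + 175)) = sqrt(38700*(1/46668) + sqrt(271)) = sqrt(3225/3889 + sqrt(271))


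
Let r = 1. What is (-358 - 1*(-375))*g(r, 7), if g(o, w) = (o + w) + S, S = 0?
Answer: 136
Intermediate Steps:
g(o, w) = o + w (g(o, w) = (o + w) + 0 = o + w)
(-358 - 1*(-375))*g(r, 7) = (-358 - 1*(-375))*(1 + 7) = (-358 + 375)*8 = 17*8 = 136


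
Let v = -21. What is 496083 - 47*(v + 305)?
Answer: 482735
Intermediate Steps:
496083 - 47*(v + 305) = 496083 - 47*(-21 + 305) = 496083 - 47*284 = 496083 - 1*13348 = 496083 - 13348 = 482735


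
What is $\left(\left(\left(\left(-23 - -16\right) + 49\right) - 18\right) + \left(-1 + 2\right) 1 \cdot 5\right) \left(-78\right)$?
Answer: $-2262$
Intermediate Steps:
$\left(\left(\left(\left(-23 - -16\right) + 49\right) - 18\right) + \left(-1 + 2\right) 1 \cdot 5\right) \left(-78\right) = \left(\left(\left(\left(-23 + 16\right) + 49\right) - 18\right) + 1 \cdot 5\right) \left(-78\right) = \left(\left(\left(-7 + 49\right) - 18\right) + 5\right) \left(-78\right) = \left(\left(42 - 18\right) + 5\right) \left(-78\right) = \left(24 + 5\right) \left(-78\right) = 29 \left(-78\right) = -2262$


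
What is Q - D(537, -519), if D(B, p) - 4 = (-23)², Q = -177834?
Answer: -178367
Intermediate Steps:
D(B, p) = 533 (D(B, p) = 4 + (-23)² = 4 + 529 = 533)
Q - D(537, -519) = -177834 - 1*533 = -177834 - 533 = -178367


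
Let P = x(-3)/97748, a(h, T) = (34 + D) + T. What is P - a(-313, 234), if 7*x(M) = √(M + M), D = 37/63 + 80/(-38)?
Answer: -318979/1197 + I*√6/684236 ≈ -266.48 + 3.5799e-6*I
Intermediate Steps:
D = -1817/1197 (D = 37*(1/63) + 80*(-1/38) = 37/63 - 40/19 = -1817/1197 ≈ -1.5180)
x(M) = √2*√M/7 (x(M) = √(M + M)/7 = √(2*M)/7 = (√2*√M)/7 = √2*√M/7)
a(h, T) = 38881/1197 + T (a(h, T) = (34 - 1817/1197) + T = 38881/1197 + T)
P = I*√6/684236 (P = (√2*√(-3)/7)/97748 = (√2*(I*√3)/7)*(1/97748) = (I*√6/7)*(1/97748) = I*√6/684236 ≈ 3.5799e-6*I)
P - a(-313, 234) = I*√6/684236 - (38881/1197 + 234) = I*√6/684236 - 1*318979/1197 = I*√6/684236 - 318979/1197 = -318979/1197 + I*√6/684236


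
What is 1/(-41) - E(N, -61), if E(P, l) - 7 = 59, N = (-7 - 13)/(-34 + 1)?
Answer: -2707/41 ≈ -66.024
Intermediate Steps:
N = 20/33 (N = -20/(-33) = -20*(-1/33) = 20/33 ≈ 0.60606)
E(P, l) = 66 (E(P, l) = 7 + 59 = 66)
1/(-41) - E(N, -61) = 1/(-41) - 1*66 = -1/41 - 66 = -2707/41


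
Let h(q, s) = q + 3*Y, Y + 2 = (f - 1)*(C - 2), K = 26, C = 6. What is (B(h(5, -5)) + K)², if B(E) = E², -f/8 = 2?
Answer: 1768286601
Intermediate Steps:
f = -16 (f = -8*2 = -16)
Y = -70 (Y = -2 + (-16 - 1)*(6 - 2) = -2 - 17*4 = -2 - 68 = -70)
h(q, s) = -210 + q (h(q, s) = q + 3*(-70) = q - 210 = -210 + q)
(B(h(5, -5)) + K)² = ((-210 + 5)² + 26)² = ((-205)² + 26)² = (42025 + 26)² = 42051² = 1768286601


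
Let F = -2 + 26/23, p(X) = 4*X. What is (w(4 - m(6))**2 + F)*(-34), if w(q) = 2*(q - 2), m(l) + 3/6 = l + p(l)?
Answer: -2364870/23 ≈ -1.0282e+5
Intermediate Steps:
m(l) = -1/2 + 5*l (m(l) = -1/2 + (l + 4*l) = -1/2 + 5*l)
w(q) = -4 + 2*q (w(q) = 2*(-2 + q) = -4 + 2*q)
F = -20/23 (F = -2 + 26*(1/23) = -2 + 26/23 = -20/23 ≈ -0.86957)
(w(4 - m(6))**2 + F)*(-34) = ((-4 + 2*(4 - (-1/2 + 5*6)))**2 - 20/23)*(-34) = ((-4 + 2*(4 - (-1/2 + 30)))**2 - 20/23)*(-34) = ((-4 + 2*(4 - 1*59/2))**2 - 20/23)*(-34) = ((-4 + 2*(4 - 59/2))**2 - 20/23)*(-34) = ((-4 + 2*(-51/2))**2 - 20/23)*(-34) = ((-4 - 51)**2 - 20/23)*(-34) = ((-55)**2 - 20/23)*(-34) = (3025 - 20/23)*(-34) = (69555/23)*(-34) = -2364870/23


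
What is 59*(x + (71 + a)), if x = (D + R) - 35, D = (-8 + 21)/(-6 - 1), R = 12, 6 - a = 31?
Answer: 8732/7 ≈ 1247.4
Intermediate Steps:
a = -25 (a = 6 - 1*31 = 6 - 31 = -25)
D = -13/7 (D = 13/(-7) = 13*(-⅐) = -13/7 ≈ -1.8571)
x = -174/7 (x = (-13/7 + 12) - 35 = 71/7 - 35 = -174/7 ≈ -24.857)
59*(x + (71 + a)) = 59*(-174/7 + (71 - 25)) = 59*(-174/7 + 46) = 59*(148/7) = 8732/7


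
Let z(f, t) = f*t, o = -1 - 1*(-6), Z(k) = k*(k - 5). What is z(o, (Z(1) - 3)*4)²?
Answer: 19600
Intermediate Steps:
Z(k) = k*(-5 + k)
o = 5 (o = -1 + 6 = 5)
z(o, (Z(1) - 3)*4)² = (5*((1*(-5 + 1) - 3)*4))² = (5*((1*(-4) - 3)*4))² = (5*((-4 - 3)*4))² = (5*(-7*4))² = (5*(-28))² = (-140)² = 19600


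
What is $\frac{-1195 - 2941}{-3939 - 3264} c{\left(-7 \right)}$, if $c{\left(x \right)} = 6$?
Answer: $\frac{8272}{2401} \approx 3.4452$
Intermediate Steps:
$\frac{-1195 - 2941}{-3939 - 3264} c{\left(-7 \right)} = \frac{-1195 - 2941}{-3939 - 3264} \cdot 6 = \frac{-1195 - 2941}{-7203} \cdot 6 = \left(-1195 - 2941\right) \left(- \frac{1}{7203}\right) 6 = \left(-4136\right) \left(- \frac{1}{7203}\right) 6 = \frac{4136}{7203} \cdot 6 = \frac{8272}{2401}$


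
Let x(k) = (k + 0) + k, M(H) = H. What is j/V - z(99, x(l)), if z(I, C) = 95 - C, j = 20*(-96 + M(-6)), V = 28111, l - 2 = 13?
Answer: -1829255/28111 ≈ -65.073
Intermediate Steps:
l = 15 (l = 2 + 13 = 15)
x(k) = 2*k (x(k) = k + k = 2*k)
j = -2040 (j = 20*(-96 - 6) = 20*(-102) = -2040)
j/V - z(99, x(l)) = -2040/28111 - (95 - 2*15) = -2040*1/28111 - (95 - 1*30) = -2040/28111 - (95 - 30) = -2040/28111 - 1*65 = -2040/28111 - 65 = -1829255/28111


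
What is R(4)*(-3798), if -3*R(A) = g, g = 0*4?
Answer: 0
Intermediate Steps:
g = 0
R(A) = 0 (R(A) = -⅓*0 = 0)
R(4)*(-3798) = 0*(-3798) = 0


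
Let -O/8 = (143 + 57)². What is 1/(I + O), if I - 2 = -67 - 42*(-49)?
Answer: -1/318007 ≈ -3.1446e-6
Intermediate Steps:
O = -320000 (O = -8*(143 + 57)² = -8*200² = -8*40000 = -320000)
I = 1993 (I = 2 + (-67 - 42*(-49)) = 2 + (-67 + 2058) = 2 + 1991 = 1993)
1/(I + O) = 1/(1993 - 320000) = 1/(-318007) = -1/318007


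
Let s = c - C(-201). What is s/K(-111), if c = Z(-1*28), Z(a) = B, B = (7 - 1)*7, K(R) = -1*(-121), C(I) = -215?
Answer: 257/121 ≈ 2.1240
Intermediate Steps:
K(R) = 121
B = 42 (B = 6*7 = 42)
Z(a) = 42
c = 42
s = 257 (s = 42 - 1*(-215) = 42 + 215 = 257)
s/K(-111) = 257/121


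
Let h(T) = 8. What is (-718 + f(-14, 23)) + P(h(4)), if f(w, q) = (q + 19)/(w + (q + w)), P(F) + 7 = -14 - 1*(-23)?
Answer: -3622/5 ≈ -724.40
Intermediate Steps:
P(F) = 2 (P(F) = -7 + (-14 - 1*(-23)) = -7 + (-14 + 23) = -7 + 9 = 2)
f(w, q) = (19 + q)/(q + 2*w)
(-718 + f(-14, 23)) + P(h(4)) = (-718 + (19 + 23)/(23 + 2*(-14))) + 2 = (-718 + 42/(23 - 28)) + 2 = (-718 + 42/(-5)) + 2 = (-718 - 1/5*42) + 2 = (-718 - 42/5) + 2 = -3632/5 + 2 = -3622/5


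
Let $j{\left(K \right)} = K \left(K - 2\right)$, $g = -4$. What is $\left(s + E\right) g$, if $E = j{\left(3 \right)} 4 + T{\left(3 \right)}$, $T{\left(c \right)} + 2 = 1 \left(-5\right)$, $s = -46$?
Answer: $164$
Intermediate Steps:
$T{\left(c \right)} = -7$ ($T{\left(c \right)} = -2 + 1 \left(-5\right) = -2 - 5 = -7$)
$j{\left(K \right)} = K \left(-2 + K\right)$
$E = 5$ ($E = 3 \left(-2 + 3\right) 4 - 7 = 3 \cdot 1 \cdot 4 - 7 = 3 \cdot 4 - 7 = 12 - 7 = 5$)
$\left(s + E\right) g = \left(-46 + 5\right) \left(-4\right) = \left(-41\right) \left(-4\right) = 164$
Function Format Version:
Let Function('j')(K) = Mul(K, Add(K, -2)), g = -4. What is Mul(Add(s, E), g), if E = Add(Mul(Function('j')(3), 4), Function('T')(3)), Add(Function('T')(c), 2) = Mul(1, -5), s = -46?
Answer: 164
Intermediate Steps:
Function('T')(c) = -7 (Function('T')(c) = Add(-2, Mul(1, -5)) = Add(-2, -5) = -7)
Function('j')(K) = Mul(K, Add(-2, K))
E = 5 (E = Add(Mul(Mul(3, Add(-2, 3)), 4), -7) = Add(Mul(Mul(3, 1), 4), -7) = Add(Mul(3, 4), -7) = Add(12, -7) = 5)
Mul(Add(s, E), g) = Mul(Add(-46, 5), -4) = Mul(-41, -4) = 164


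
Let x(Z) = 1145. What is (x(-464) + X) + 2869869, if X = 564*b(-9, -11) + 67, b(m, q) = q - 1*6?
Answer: 2861493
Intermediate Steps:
b(m, q) = -6 + q (b(m, q) = q - 6 = -6 + q)
X = -9521 (X = 564*(-6 - 11) + 67 = 564*(-17) + 67 = -9588 + 67 = -9521)
(x(-464) + X) + 2869869 = (1145 - 9521) + 2869869 = -8376 + 2869869 = 2861493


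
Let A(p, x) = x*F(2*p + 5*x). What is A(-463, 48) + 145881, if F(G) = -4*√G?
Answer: 145881 - 1344*I*√14 ≈ 1.4588e+5 - 5028.8*I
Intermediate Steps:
A(p, x) = -4*x*√(2*p + 5*x) (A(p, x) = x*(-4*√(2*p + 5*x)) = -4*x*√(2*p + 5*x))
A(-463, 48) + 145881 = -4*48*√(2*(-463) + 5*48) + 145881 = -4*48*√(-926 + 240) + 145881 = -4*48*√(-686) + 145881 = -4*48*7*I*√14 + 145881 = -1344*I*√14 + 145881 = 145881 - 1344*I*√14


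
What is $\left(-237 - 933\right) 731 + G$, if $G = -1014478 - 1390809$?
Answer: $-3260557$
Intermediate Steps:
$G = -2405287$
$\left(-237 - 933\right) 731 + G = \left(-237 - 933\right) 731 - 2405287 = \left(-1170\right) 731 - 2405287 = -855270 - 2405287 = -3260557$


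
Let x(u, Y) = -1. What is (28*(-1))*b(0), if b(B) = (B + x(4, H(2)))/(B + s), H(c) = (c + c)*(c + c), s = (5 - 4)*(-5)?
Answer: -28/5 ≈ -5.6000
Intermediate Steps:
s = -5 (s = 1*(-5) = -5)
H(c) = 4*c**2 (H(c) = (2*c)*(2*c) = 4*c**2)
b(B) = (-1 + B)/(-5 + B) (b(B) = (B - 1)/(B - 5) = (-1 + B)/(-5 + B))
(28*(-1))*b(0) = (28*(-1))*((-1 + 0)/(-5 + 0)) = -28*(-1)/(-5) = -(-28)*(-1)/5 = -28*1/5 = -28/5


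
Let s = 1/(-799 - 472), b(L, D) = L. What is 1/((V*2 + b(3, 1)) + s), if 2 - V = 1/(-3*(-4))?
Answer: 7626/52105 ≈ 0.14636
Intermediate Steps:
V = 23/12 (V = 2 - 1/((-3*(-4))) = 2 - 1/12 = 23/12 ≈ 1.9167)
s = -1/1271 (s = 1/(-1271) = -1/1271 ≈ -0.00078678)
1/((V*2 + b(3, 1)) + s) = 1/(((23/12)*2 + 3) - 1/1271) = 1/((23/6 + 3) - 1/1271) = 1/(41/6 - 1/1271) = 1/(52105/7626) = 7626/52105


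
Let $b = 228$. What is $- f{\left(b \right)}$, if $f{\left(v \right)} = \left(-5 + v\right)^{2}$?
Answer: $-49729$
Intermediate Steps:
$- f{\left(b \right)} = - \left(-5 + 228\right)^{2} = - 223^{2} = \left(-1\right) 49729 = -49729$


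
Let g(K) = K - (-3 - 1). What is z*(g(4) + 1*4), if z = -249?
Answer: -2988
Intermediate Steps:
g(K) = 4 + K (g(K) = K - 1*(-4) = K + 4 = 4 + K)
z*(g(4) + 1*4) = -249*((4 + 4) + 1*4) = -249*(8 + 4) = -249*12 = -2988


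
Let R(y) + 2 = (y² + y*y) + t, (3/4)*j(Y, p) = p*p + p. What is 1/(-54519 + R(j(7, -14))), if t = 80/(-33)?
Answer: 99/6261829 ≈ 1.5810e-5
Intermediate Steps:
t = -80/33 (t = 80*(-1/33) = -80/33 ≈ -2.4242)
j(Y, p) = 4*p/3 + 4*p²/3 (j(Y, p) = 4*(p*p + p)/3 = 4*(p² + p)/3 = 4*(p + p²)/3 = 4*p/3 + 4*p²/3)
R(y) = -146/33 + 2*y² (R(y) = -2 + ((y² + y*y) - 80/33) = -2 + ((y² + y²) - 80/33) = -2 + (2*y² - 80/33) = -2 + (-80/33 + 2*y²) = -146/33 + 2*y²)
1/(-54519 + R(j(7, -14))) = 1/(-54519 + (-146/33 + 2*((4/3)*(-14)*(1 - 14))²)) = 1/(-54519 + (-146/33 + 2*((4/3)*(-14)*(-13))²)) = 1/(-54519 + (-146/33 + 2*(728/3)²)) = 1/(-54519 + (-146/33 + 2*(529984/9))) = 1/(-54519 + (-146/33 + 1059968/9)) = 1/(-54519 + 11659210/99) = 1/(6261829/99) = 99/6261829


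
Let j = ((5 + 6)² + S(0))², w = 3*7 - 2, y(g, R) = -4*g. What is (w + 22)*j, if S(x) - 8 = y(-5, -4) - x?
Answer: 910241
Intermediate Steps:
w = 19 (w = 21 - 2 = 19)
S(x) = 28 - x (S(x) = 8 + (-4*(-5) - x) = 8 + (20 - x) = 28 - x)
j = 22201 (j = ((5 + 6)² + (28 - 1*0))² = (11² + (28 + 0))² = (121 + 28)² = 149² = 22201)
(w + 22)*j = (19 + 22)*22201 = 41*22201 = 910241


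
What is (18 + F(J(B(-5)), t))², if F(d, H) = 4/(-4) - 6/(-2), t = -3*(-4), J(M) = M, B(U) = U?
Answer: 400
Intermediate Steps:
t = 12
F(d, H) = 2 (F(d, H) = 4*(-¼) - 6*(-½) = -1 + 3 = 2)
(18 + F(J(B(-5)), t))² = (18 + 2)² = 20² = 400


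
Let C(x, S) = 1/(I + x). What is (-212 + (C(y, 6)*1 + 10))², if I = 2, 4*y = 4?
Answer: 366025/9 ≈ 40669.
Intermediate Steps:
y = 1 (y = (¼)*4 = 1)
C(x, S) = 1/(2 + x)
(-212 + (C(y, 6)*1 + 10))² = (-212 + (1/(2 + 1) + 10))² = (-212 + (1/3 + 10))² = (-212 + ((⅓)*1 + 10))² = (-212 + (⅓ + 10))² = (-212 + 31/3)² = (-605/3)² = 366025/9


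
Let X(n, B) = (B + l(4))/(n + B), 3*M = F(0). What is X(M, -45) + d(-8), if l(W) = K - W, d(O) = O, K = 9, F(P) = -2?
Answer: -976/137 ≈ -7.1241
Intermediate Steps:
M = -2/3 (M = (1/3)*(-2) = -2/3 ≈ -0.66667)
l(W) = 9 - W
X(n, B) = (5 + B)/(B + n) (X(n, B) = (B + (9 - 1*4))/(n + B) = (B + (9 - 4))/(B + n) = (B + 5)/(B + n) = (5 + B)/(B + n))
X(M, -45) + d(-8) = (5 - 45)/(-45 - 2/3) - 8 = -40/(-137/3) - 8 = -3/137*(-40) - 8 = 120/137 - 8 = -976/137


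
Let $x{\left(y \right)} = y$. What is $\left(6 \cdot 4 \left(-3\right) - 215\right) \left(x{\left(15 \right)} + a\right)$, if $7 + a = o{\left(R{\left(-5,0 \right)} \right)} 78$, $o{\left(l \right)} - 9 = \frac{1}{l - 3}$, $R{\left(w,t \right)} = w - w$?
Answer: $-196308$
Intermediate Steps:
$R{\left(w,t \right)} = 0$
$o{\left(l \right)} = 9 + \frac{1}{-3 + l}$ ($o{\left(l \right)} = 9 + \frac{1}{l - 3} = 9 + \frac{1}{-3 + l}$)
$a = 669$ ($a = -7 + \frac{-26 + 9 \cdot 0}{-3 + 0} \cdot 78 = -7 + \frac{-26 + 0}{-3} \cdot 78 = -7 + \left(- \frac{1}{3}\right) \left(-26\right) 78 = -7 + \frac{26}{3} \cdot 78 = -7 + 676 = 669$)
$\left(6 \cdot 4 \left(-3\right) - 215\right) \left(x{\left(15 \right)} + a\right) = \left(6 \cdot 4 \left(-3\right) - 215\right) \left(15 + 669\right) = \left(24 \left(-3\right) - 215\right) 684 = \left(-72 - 215\right) 684 = \left(-287\right) 684 = -196308$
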